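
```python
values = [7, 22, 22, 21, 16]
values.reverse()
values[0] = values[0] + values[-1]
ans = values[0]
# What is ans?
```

Trace (tracking ans):
values = [7, 22, 22, 21, 16]  # -> values = [7, 22, 22, 21, 16]
values.reverse()  # -> values = [16, 21, 22, 22, 7]
values[0] = values[0] + values[-1]  # -> values = [23, 21, 22, 22, 7]
ans = values[0]  # -> ans = 23

Answer: 23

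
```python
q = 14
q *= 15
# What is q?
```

Trace (tracking q):
q = 14  # -> q = 14
q *= 15  # -> q = 210

Answer: 210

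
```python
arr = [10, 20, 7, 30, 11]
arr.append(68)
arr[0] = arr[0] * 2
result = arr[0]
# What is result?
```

Answer: 20

Derivation:
Trace (tracking result):
arr = [10, 20, 7, 30, 11]  # -> arr = [10, 20, 7, 30, 11]
arr.append(68)  # -> arr = [10, 20, 7, 30, 11, 68]
arr[0] = arr[0] * 2  # -> arr = [20, 20, 7, 30, 11, 68]
result = arr[0]  # -> result = 20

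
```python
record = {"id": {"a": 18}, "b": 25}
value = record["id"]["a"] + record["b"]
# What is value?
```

Trace (tracking value):
record = {'id': {'a': 18}, 'b': 25}  # -> record = {'id': {'a': 18}, 'b': 25}
value = record['id']['a'] + record['b']  # -> value = 43

Answer: 43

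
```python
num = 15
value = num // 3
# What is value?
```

Answer: 5

Derivation:
Trace (tracking value):
num = 15  # -> num = 15
value = num // 3  # -> value = 5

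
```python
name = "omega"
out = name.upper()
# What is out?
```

Trace (tracking out):
name = 'omega'  # -> name = 'omega'
out = name.upper()  # -> out = 'OMEGA'

Answer: 'OMEGA'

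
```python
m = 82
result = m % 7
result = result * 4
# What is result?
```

Answer: 20

Derivation:
Trace (tracking result):
m = 82  # -> m = 82
result = m % 7  # -> result = 5
result = result * 4  # -> result = 20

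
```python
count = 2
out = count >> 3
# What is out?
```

Trace (tracking out):
count = 2  # -> count = 2
out = count >> 3  # -> out = 0

Answer: 0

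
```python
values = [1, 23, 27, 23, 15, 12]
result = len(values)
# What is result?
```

Answer: 6

Derivation:
Trace (tracking result):
values = [1, 23, 27, 23, 15, 12]  # -> values = [1, 23, 27, 23, 15, 12]
result = len(values)  # -> result = 6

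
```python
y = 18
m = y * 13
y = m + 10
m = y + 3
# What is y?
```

Trace (tracking y):
y = 18  # -> y = 18
m = y * 13  # -> m = 234
y = m + 10  # -> y = 244
m = y + 3  # -> m = 247

Answer: 244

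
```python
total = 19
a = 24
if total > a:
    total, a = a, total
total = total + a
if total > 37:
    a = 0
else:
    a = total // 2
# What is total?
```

Answer: 43

Derivation:
Trace (tracking total):
total = 19  # -> total = 19
a = 24  # -> a = 24
if total > a:  # condition is False
total = total + a  # -> total = 43
if total > 37:  # condition is True
    a = 0  # -> a = 0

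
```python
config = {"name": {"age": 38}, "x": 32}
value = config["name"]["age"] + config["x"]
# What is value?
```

Answer: 70

Derivation:
Trace (tracking value):
config = {'name': {'age': 38}, 'x': 32}  # -> config = {'name': {'age': 38}, 'x': 32}
value = config['name']['age'] + config['x']  # -> value = 70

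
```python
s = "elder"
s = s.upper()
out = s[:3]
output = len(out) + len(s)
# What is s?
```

Trace (tracking s):
s = 'elder'  # -> s = 'elder'
s = s.upper()  # -> s = 'ELDER'
out = s[:3]  # -> out = 'ELD'
output = len(out) + len(s)  # -> output = 8

Answer: 'ELDER'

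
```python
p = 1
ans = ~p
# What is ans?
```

Trace (tracking ans):
p = 1  # -> p = 1
ans = ~p  # -> ans = -2

Answer: -2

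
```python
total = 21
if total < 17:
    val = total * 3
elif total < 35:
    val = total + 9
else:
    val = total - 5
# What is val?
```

Trace (tracking val):
total = 21  # -> total = 21
if total < 17:  # condition is False
elif total < 35:  # condition is True
    val = total + 9  # -> val = 30

Answer: 30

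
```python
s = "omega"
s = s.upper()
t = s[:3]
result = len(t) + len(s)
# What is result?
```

Answer: 8

Derivation:
Trace (tracking result):
s = 'omega'  # -> s = 'omega'
s = s.upper()  # -> s = 'OMEGA'
t = s[:3]  # -> t = 'OME'
result = len(t) + len(s)  # -> result = 8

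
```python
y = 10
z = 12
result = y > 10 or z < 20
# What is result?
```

Answer: True

Derivation:
Trace (tracking result):
y = 10  # -> y = 10
z = 12  # -> z = 12
result = y > 10 or z < 20  # -> result = True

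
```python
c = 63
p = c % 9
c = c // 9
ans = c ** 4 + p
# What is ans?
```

Answer: 2401

Derivation:
Trace (tracking ans):
c = 63  # -> c = 63
p = c % 9  # -> p = 0
c = c // 9  # -> c = 7
ans = c ** 4 + p  # -> ans = 2401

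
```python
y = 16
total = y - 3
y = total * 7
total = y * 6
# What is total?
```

Answer: 546

Derivation:
Trace (tracking total):
y = 16  # -> y = 16
total = y - 3  # -> total = 13
y = total * 7  # -> y = 91
total = y * 6  # -> total = 546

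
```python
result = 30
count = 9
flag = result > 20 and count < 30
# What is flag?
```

Answer: True

Derivation:
Trace (tracking flag):
result = 30  # -> result = 30
count = 9  # -> count = 9
flag = result > 20 and count < 30  # -> flag = True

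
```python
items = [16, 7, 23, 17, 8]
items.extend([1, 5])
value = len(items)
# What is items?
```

Trace (tracking items):
items = [16, 7, 23, 17, 8]  # -> items = [16, 7, 23, 17, 8]
items.extend([1, 5])  # -> items = [16, 7, 23, 17, 8, 1, 5]
value = len(items)  # -> value = 7

Answer: [16, 7, 23, 17, 8, 1, 5]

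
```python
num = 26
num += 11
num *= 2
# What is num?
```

Answer: 74

Derivation:
Trace (tracking num):
num = 26  # -> num = 26
num += 11  # -> num = 37
num *= 2  # -> num = 74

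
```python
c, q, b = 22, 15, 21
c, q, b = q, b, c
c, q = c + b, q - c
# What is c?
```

Trace (tracking c):
c, q, b = (22, 15, 21)  # -> c = 22, q = 15, b = 21
c, q, b = (q, b, c)  # -> c = 15, q = 21, b = 22
c, q = (c + b, q - c)  # -> c = 37, q = 6

Answer: 37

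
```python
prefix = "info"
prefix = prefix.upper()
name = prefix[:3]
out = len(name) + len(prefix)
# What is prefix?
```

Trace (tracking prefix):
prefix = 'info'  # -> prefix = 'info'
prefix = prefix.upper()  # -> prefix = 'INFO'
name = prefix[:3]  # -> name = 'INF'
out = len(name) + len(prefix)  # -> out = 7

Answer: 'INFO'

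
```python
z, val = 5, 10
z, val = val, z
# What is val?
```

Trace (tracking val):
z, val = (5, 10)  # -> z = 5, val = 10
z, val = (val, z)  # -> z = 10, val = 5

Answer: 5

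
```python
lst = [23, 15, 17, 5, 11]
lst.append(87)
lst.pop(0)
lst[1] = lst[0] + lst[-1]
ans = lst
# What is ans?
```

Trace (tracking ans):
lst = [23, 15, 17, 5, 11]  # -> lst = [23, 15, 17, 5, 11]
lst.append(87)  # -> lst = [23, 15, 17, 5, 11, 87]
lst.pop(0)  # -> lst = [15, 17, 5, 11, 87]
lst[1] = lst[0] + lst[-1]  # -> lst = [15, 102, 5, 11, 87]
ans = lst  # -> ans = [15, 102, 5, 11, 87]

Answer: [15, 102, 5, 11, 87]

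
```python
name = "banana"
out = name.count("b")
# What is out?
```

Trace (tracking out):
name = 'banana'  # -> name = 'banana'
out = name.count('b')  # -> out = 1

Answer: 1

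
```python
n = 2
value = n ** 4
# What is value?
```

Answer: 16

Derivation:
Trace (tracking value):
n = 2  # -> n = 2
value = n ** 4  # -> value = 16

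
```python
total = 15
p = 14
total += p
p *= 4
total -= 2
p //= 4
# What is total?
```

Answer: 27

Derivation:
Trace (tracking total):
total = 15  # -> total = 15
p = 14  # -> p = 14
total += p  # -> total = 29
p *= 4  # -> p = 56
total -= 2  # -> total = 27
p //= 4  # -> p = 14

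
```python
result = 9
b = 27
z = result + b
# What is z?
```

Answer: 36

Derivation:
Trace (tracking z):
result = 9  # -> result = 9
b = 27  # -> b = 27
z = result + b  # -> z = 36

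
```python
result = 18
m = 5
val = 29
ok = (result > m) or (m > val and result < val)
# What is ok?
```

Trace (tracking ok):
result = 18  # -> result = 18
m = 5  # -> m = 5
val = 29  # -> val = 29
ok = result > m or (m > val and result < val)  # -> ok = True

Answer: True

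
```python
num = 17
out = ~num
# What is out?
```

Trace (tracking out):
num = 17  # -> num = 17
out = ~num  # -> out = -18

Answer: -18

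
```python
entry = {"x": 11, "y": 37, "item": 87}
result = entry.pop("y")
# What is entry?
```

Answer: {'x': 11, 'item': 87}

Derivation:
Trace (tracking entry):
entry = {'x': 11, 'y': 37, 'item': 87}  # -> entry = {'x': 11, 'y': 37, 'item': 87}
result = entry.pop('y')  # -> result = 37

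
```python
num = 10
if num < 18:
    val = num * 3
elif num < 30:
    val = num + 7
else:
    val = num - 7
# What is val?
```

Answer: 30

Derivation:
Trace (tracking val):
num = 10  # -> num = 10
if num < 18:  # condition is True
    val = num * 3  # -> val = 30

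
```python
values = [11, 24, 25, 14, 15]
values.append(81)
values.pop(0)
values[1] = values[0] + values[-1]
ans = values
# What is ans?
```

Trace (tracking ans):
values = [11, 24, 25, 14, 15]  # -> values = [11, 24, 25, 14, 15]
values.append(81)  # -> values = [11, 24, 25, 14, 15, 81]
values.pop(0)  # -> values = [24, 25, 14, 15, 81]
values[1] = values[0] + values[-1]  # -> values = [24, 105, 14, 15, 81]
ans = values  # -> ans = [24, 105, 14, 15, 81]

Answer: [24, 105, 14, 15, 81]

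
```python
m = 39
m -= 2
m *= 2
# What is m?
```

Answer: 74

Derivation:
Trace (tracking m):
m = 39  # -> m = 39
m -= 2  # -> m = 37
m *= 2  # -> m = 74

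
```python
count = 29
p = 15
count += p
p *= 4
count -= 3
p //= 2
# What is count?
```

Trace (tracking count):
count = 29  # -> count = 29
p = 15  # -> p = 15
count += p  # -> count = 44
p *= 4  # -> p = 60
count -= 3  # -> count = 41
p //= 2  # -> p = 30

Answer: 41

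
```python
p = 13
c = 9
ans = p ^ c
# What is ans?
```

Answer: 4

Derivation:
Trace (tracking ans):
p = 13  # -> p = 13
c = 9  # -> c = 9
ans = p ^ c  # -> ans = 4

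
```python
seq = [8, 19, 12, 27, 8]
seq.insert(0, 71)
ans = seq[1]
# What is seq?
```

Answer: [71, 8, 19, 12, 27, 8]

Derivation:
Trace (tracking seq):
seq = [8, 19, 12, 27, 8]  # -> seq = [8, 19, 12, 27, 8]
seq.insert(0, 71)  # -> seq = [71, 8, 19, 12, 27, 8]
ans = seq[1]  # -> ans = 8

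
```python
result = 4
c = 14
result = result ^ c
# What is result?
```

Answer: 10

Derivation:
Trace (tracking result):
result = 4  # -> result = 4
c = 14  # -> c = 14
result = result ^ c  # -> result = 10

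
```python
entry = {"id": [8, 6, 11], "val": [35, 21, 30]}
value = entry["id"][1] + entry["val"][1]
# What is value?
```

Trace (tracking value):
entry = {'id': [8, 6, 11], 'val': [35, 21, 30]}  # -> entry = {'id': [8, 6, 11], 'val': [35, 21, 30]}
value = entry['id'][1] + entry['val'][1]  # -> value = 27

Answer: 27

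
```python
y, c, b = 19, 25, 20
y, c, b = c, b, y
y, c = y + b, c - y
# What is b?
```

Trace (tracking b):
y, c, b = (19, 25, 20)  # -> y = 19, c = 25, b = 20
y, c, b = (c, b, y)  # -> y = 25, c = 20, b = 19
y, c = (y + b, c - y)  # -> y = 44, c = -5

Answer: 19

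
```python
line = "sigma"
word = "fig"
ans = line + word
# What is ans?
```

Answer: 'sigmafig'

Derivation:
Trace (tracking ans):
line = 'sigma'  # -> line = 'sigma'
word = 'fig'  # -> word = 'fig'
ans = line + word  # -> ans = 'sigmafig'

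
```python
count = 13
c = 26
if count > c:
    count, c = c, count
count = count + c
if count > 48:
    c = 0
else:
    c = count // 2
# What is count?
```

Answer: 39

Derivation:
Trace (tracking count):
count = 13  # -> count = 13
c = 26  # -> c = 26
if count > c:  # condition is False
count = count + c  # -> count = 39
if count > 48:  # condition is False
else:
    c = count // 2  # -> c = 19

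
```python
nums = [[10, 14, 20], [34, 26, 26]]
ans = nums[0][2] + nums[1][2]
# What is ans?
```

Trace (tracking ans):
nums = [[10, 14, 20], [34, 26, 26]]  # -> nums = [[10, 14, 20], [34, 26, 26]]
ans = nums[0][2] + nums[1][2]  # -> ans = 46

Answer: 46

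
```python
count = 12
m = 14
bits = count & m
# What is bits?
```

Answer: 12

Derivation:
Trace (tracking bits):
count = 12  # -> count = 12
m = 14  # -> m = 14
bits = count & m  # -> bits = 12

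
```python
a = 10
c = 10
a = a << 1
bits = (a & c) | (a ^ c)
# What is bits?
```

Trace (tracking bits):
a = 10  # -> a = 10
c = 10  # -> c = 10
a = a << 1  # -> a = 20
bits = a & c | a ^ c  # -> bits = 30

Answer: 30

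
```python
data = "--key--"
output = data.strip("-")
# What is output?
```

Answer: 'key'

Derivation:
Trace (tracking output):
data = '--key--'  # -> data = '--key--'
output = data.strip('-')  # -> output = 'key'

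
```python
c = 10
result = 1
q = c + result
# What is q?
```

Answer: 11

Derivation:
Trace (tracking q):
c = 10  # -> c = 10
result = 1  # -> result = 1
q = c + result  # -> q = 11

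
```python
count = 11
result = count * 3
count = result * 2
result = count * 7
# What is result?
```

Trace (tracking result):
count = 11  # -> count = 11
result = count * 3  # -> result = 33
count = result * 2  # -> count = 66
result = count * 7  # -> result = 462

Answer: 462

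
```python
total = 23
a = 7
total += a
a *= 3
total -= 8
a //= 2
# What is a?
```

Answer: 10

Derivation:
Trace (tracking a):
total = 23  # -> total = 23
a = 7  # -> a = 7
total += a  # -> total = 30
a *= 3  # -> a = 21
total -= 8  # -> total = 22
a //= 2  # -> a = 10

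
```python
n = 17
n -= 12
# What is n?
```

Answer: 5

Derivation:
Trace (tracking n):
n = 17  # -> n = 17
n -= 12  # -> n = 5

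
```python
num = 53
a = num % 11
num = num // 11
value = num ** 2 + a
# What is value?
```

Answer: 25

Derivation:
Trace (tracking value):
num = 53  # -> num = 53
a = num % 11  # -> a = 9
num = num // 11  # -> num = 4
value = num ** 2 + a  # -> value = 25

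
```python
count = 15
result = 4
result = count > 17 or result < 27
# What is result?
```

Trace (tracking result):
count = 15  # -> count = 15
result = 4  # -> result = 4
result = count > 17 or result < 27  # -> result = True

Answer: True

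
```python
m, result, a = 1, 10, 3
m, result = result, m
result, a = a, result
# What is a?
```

Answer: 1

Derivation:
Trace (tracking a):
m, result, a = (1, 10, 3)  # -> m = 1, result = 10, a = 3
m, result = (result, m)  # -> m = 10, result = 1
result, a = (a, result)  # -> result = 3, a = 1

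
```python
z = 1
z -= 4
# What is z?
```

Answer: -3

Derivation:
Trace (tracking z):
z = 1  # -> z = 1
z -= 4  # -> z = -3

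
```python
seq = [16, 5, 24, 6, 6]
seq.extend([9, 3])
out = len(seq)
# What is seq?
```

Answer: [16, 5, 24, 6, 6, 9, 3]

Derivation:
Trace (tracking seq):
seq = [16, 5, 24, 6, 6]  # -> seq = [16, 5, 24, 6, 6]
seq.extend([9, 3])  # -> seq = [16, 5, 24, 6, 6, 9, 3]
out = len(seq)  # -> out = 7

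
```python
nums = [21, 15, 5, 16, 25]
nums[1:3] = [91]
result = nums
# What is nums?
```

Answer: [21, 91, 16, 25]

Derivation:
Trace (tracking nums):
nums = [21, 15, 5, 16, 25]  # -> nums = [21, 15, 5, 16, 25]
nums[1:3] = [91]  # -> nums = [21, 91, 16, 25]
result = nums  # -> result = [21, 91, 16, 25]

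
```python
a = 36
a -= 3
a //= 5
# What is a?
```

Trace (tracking a):
a = 36  # -> a = 36
a -= 3  # -> a = 33
a //= 5  # -> a = 6

Answer: 6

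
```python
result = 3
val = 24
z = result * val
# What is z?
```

Answer: 72

Derivation:
Trace (tracking z):
result = 3  # -> result = 3
val = 24  # -> val = 24
z = result * val  # -> z = 72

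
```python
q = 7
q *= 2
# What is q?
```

Answer: 14

Derivation:
Trace (tracking q):
q = 7  # -> q = 7
q *= 2  # -> q = 14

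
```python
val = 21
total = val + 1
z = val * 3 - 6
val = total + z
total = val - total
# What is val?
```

Trace (tracking val):
val = 21  # -> val = 21
total = val + 1  # -> total = 22
z = val * 3 - 6  # -> z = 57
val = total + z  # -> val = 79
total = val - total  # -> total = 57

Answer: 79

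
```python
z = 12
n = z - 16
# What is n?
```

Answer: -4

Derivation:
Trace (tracking n):
z = 12  # -> z = 12
n = z - 16  # -> n = -4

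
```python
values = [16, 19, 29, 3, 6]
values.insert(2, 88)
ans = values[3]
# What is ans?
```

Answer: 29

Derivation:
Trace (tracking ans):
values = [16, 19, 29, 3, 6]  # -> values = [16, 19, 29, 3, 6]
values.insert(2, 88)  # -> values = [16, 19, 88, 29, 3, 6]
ans = values[3]  # -> ans = 29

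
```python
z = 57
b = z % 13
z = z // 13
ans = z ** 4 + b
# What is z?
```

Answer: 4

Derivation:
Trace (tracking z):
z = 57  # -> z = 57
b = z % 13  # -> b = 5
z = z // 13  # -> z = 4
ans = z ** 4 + b  # -> ans = 261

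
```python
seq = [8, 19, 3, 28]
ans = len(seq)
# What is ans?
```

Trace (tracking ans):
seq = [8, 19, 3, 28]  # -> seq = [8, 19, 3, 28]
ans = len(seq)  # -> ans = 4

Answer: 4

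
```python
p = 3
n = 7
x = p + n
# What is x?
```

Trace (tracking x):
p = 3  # -> p = 3
n = 7  # -> n = 7
x = p + n  # -> x = 10

Answer: 10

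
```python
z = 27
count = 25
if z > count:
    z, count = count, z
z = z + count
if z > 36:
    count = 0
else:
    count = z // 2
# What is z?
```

Trace (tracking z):
z = 27  # -> z = 27
count = 25  # -> count = 25
if z > count:  # condition is True
    z, count = (count, z)  # -> z = 25, count = 27
z = z + count  # -> z = 52
if z > 36:  # condition is True
    count = 0  # -> count = 0

Answer: 52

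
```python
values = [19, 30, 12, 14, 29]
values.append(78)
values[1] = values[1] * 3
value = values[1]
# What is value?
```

Answer: 90

Derivation:
Trace (tracking value):
values = [19, 30, 12, 14, 29]  # -> values = [19, 30, 12, 14, 29]
values.append(78)  # -> values = [19, 30, 12, 14, 29, 78]
values[1] = values[1] * 3  # -> values = [19, 90, 12, 14, 29, 78]
value = values[1]  # -> value = 90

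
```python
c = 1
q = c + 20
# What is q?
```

Answer: 21

Derivation:
Trace (tracking q):
c = 1  # -> c = 1
q = c + 20  # -> q = 21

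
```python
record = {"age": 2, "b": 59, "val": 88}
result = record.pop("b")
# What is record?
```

Trace (tracking record):
record = {'age': 2, 'b': 59, 'val': 88}  # -> record = {'age': 2, 'b': 59, 'val': 88}
result = record.pop('b')  # -> result = 59

Answer: {'age': 2, 'val': 88}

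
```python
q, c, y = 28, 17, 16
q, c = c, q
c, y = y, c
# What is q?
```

Answer: 17

Derivation:
Trace (tracking q):
q, c, y = (28, 17, 16)  # -> q = 28, c = 17, y = 16
q, c = (c, q)  # -> q = 17, c = 28
c, y = (y, c)  # -> c = 16, y = 28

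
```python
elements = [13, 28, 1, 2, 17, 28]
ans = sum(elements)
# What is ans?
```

Trace (tracking ans):
elements = [13, 28, 1, 2, 17, 28]  # -> elements = [13, 28, 1, 2, 17, 28]
ans = sum(elements)  # -> ans = 89

Answer: 89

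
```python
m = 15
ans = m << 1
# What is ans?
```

Trace (tracking ans):
m = 15  # -> m = 15
ans = m << 1  # -> ans = 30

Answer: 30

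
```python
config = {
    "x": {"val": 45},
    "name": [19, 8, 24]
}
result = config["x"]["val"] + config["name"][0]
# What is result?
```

Answer: 64

Derivation:
Trace (tracking result):
config = {'x': {'val': 45}, 'name': [19, 8, 24]}  # -> config = {'x': {'val': 45}, 'name': [19, 8, 24]}
result = config['x']['val'] + config['name'][0]  # -> result = 64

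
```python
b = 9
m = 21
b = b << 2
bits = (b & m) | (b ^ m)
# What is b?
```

Answer: 36

Derivation:
Trace (tracking b):
b = 9  # -> b = 9
m = 21  # -> m = 21
b = b << 2  # -> b = 36
bits = b & m | b ^ m  # -> bits = 53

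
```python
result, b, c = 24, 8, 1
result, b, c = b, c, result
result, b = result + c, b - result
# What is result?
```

Trace (tracking result):
result, b, c = (24, 8, 1)  # -> result = 24, b = 8, c = 1
result, b, c = (b, c, result)  # -> result = 8, b = 1, c = 24
result, b = (result + c, b - result)  # -> result = 32, b = -7

Answer: 32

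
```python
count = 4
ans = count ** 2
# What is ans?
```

Trace (tracking ans):
count = 4  # -> count = 4
ans = count ** 2  # -> ans = 16

Answer: 16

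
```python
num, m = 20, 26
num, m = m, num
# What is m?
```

Trace (tracking m):
num, m = (20, 26)  # -> num = 20, m = 26
num, m = (m, num)  # -> num = 26, m = 20

Answer: 20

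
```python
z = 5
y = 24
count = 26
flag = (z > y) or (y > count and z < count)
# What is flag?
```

Answer: False

Derivation:
Trace (tracking flag):
z = 5  # -> z = 5
y = 24  # -> y = 24
count = 26  # -> count = 26
flag = z > y or (y > count and z < count)  # -> flag = False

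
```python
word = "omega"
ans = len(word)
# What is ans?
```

Answer: 5

Derivation:
Trace (tracking ans):
word = 'omega'  # -> word = 'omega'
ans = len(word)  # -> ans = 5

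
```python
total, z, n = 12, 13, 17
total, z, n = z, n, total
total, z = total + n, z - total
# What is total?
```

Trace (tracking total):
total, z, n = (12, 13, 17)  # -> total = 12, z = 13, n = 17
total, z, n = (z, n, total)  # -> total = 13, z = 17, n = 12
total, z = (total + n, z - total)  # -> total = 25, z = 4

Answer: 25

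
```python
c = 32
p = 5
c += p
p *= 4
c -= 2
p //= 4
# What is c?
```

Answer: 35

Derivation:
Trace (tracking c):
c = 32  # -> c = 32
p = 5  # -> p = 5
c += p  # -> c = 37
p *= 4  # -> p = 20
c -= 2  # -> c = 35
p //= 4  # -> p = 5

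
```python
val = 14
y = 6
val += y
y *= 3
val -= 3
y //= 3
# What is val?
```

Answer: 17

Derivation:
Trace (tracking val):
val = 14  # -> val = 14
y = 6  # -> y = 6
val += y  # -> val = 20
y *= 3  # -> y = 18
val -= 3  # -> val = 17
y //= 3  # -> y = 6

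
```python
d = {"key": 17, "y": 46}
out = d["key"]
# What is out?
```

Trace (tracking out):
d = {'key': 17, 'y': 46}  # -> d = {'key': 17, 'y': 46}
out = d['key']  # -> out = 17

Answer: 17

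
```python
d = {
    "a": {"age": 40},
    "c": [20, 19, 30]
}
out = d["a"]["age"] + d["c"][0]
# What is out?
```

Answer: 60

Derivation:
Trace (tracking out):
d = {'a': {'age': 40}, 'c': [20, 19, 30]}  # -> d = {'a': {'age': 40}, 'c': [20, 19, 30]}
out = d['a']['age'] + d['c'][0]  # -> out = 60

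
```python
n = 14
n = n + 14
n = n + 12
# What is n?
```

Answer: 40

Derivation:
Trace (tracking n):
n = 14  # -> n = 14
n = n + 14  # -> n = 28
n = n + 12  # -> n = 40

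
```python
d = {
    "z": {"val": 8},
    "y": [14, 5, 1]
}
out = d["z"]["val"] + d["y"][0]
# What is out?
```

Answer: 22

Derivation:
Trace (tracking out):
d = {'z': {'val': 8}, 'y': [14, 5, 1]}  # -> d = {'z': {'val': 8}, 'y': [14, 5, 1]}
out = d['z']['val'] + d['y'][0]  # -> out = 22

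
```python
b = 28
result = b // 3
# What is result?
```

Answer: 9

Derivation:
Trace (tracking result):
b = 28  # -> b = 28
result = b // 3  # -> result = 9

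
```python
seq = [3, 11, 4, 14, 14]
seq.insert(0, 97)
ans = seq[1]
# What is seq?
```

Trace (tracking seq):
seq = [3, 11, 4, 14, 14]  # -> seq = [3, 11, 4, 14, 14]
seq.insert(0, 97)  # -> seq = [97, 3, 11, 4, 14, 14]
ans = seq[1]  # -> ans = 3

Answer: [97, 3, 11, 4, 14, 14]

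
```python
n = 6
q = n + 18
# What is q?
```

Trace (tracking q):
n = 6  # -> n = 6
q = n + 18  # -> q = 24

Answer: 24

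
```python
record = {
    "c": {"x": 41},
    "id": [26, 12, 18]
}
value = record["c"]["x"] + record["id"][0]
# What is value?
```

Trace (tracking value):
record = {'c': {'x': 41}, 'id': [26, 12, 18]}  # -> record = {'c': {'x': 41}, 'id': [26, 12, 18]}
value = record['c']['x'] + record['id'][0]  # -> value = 67

Answer: 67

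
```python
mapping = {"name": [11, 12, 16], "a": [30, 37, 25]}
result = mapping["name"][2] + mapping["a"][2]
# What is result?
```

Answer: 41

Derivation:
Trace (tracking result):
mapping = {'name': [11, 12, 16], 'a': [30, 37, 25]}  # -> mapping = {'name': [11, 12, 16], 'a': [30, 37, 25]}
result = mapping['name'][2] + mapping['a'][2]  # -> result = 41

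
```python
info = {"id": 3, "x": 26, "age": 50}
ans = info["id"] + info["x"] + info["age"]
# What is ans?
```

Trace (tracking ans):
info = {'id': 3, 'x': 26, 'age': 50}  # -> info = {'id': 3, 'x': 26, 'age': 50}
ans = info['id'] + info['x'] + info['age']  # -> ans = 79

Answer: 79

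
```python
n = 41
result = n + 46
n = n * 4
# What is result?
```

Answer: 87

Derivation:
Trace (tracking result):
n = 41  # -> n = 41
result = n + 46  # -> result = 87
n = n * 4  # -> n = 164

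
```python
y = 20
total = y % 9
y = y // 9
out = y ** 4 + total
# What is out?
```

Answer: 18

Derivation:
Trace (tracking out):
y = 20  # -> y = 20
total = y % 9  # -> total = 2
y = y // 9  # -> y = 2
out = y ** 4 + total  # -> out = 18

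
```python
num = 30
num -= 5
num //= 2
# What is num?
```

Answer: 12

Derivation:
Trace (tracking num):
num = 30  # -> num = 30
num -= 5  # -> num = 25
num //= 2  # -> num = 12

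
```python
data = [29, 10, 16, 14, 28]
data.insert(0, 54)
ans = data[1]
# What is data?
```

Answer: [54, 29, 10, 16, 14, 28]

Derivation:
Trace (tracking data):
data = [29, 10, 16, 14, 28]  # -> data = [29, 10, 16, 14, 28]
data.insert(0, 54)  # -> data = [54, 29, 10, 16, 14, 28]
ans = data[1]  # -> ans = 29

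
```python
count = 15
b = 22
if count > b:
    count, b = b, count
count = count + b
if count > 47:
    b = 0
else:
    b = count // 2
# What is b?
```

Trace (tracking b):
count = 15  # -> count = 15
b = 22  # -> b = 22
if count > b:  # condition is False
count = count + b  # -> count = 37
if count > 47:  # condition is False
else:
    b = count // 2  # -> b = 18

Answer: 18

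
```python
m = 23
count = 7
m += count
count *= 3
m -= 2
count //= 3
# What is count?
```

Trace (tracking count):
m = 23  # -> m = 23
count = 7  # -> count = 7
m += count  # -> m = 30
count *= 3  # -> count = 21
m -= 2  # -> m = 28
count //= 3  # -> count = 7

Answer: 7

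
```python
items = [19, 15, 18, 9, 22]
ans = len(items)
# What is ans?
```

Answer: 5

Derivation:
Trace (tracking ans):
items = [19, 15, 18, 9, 22]  # -> items = [19, 15, 18, 9, 22]
ans = len(items)  # -> ans = 5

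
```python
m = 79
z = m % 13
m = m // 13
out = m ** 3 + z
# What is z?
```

Answer: 1

Derivation:
Trace (tracking z):
m = 79  # -> m = 79
z = m % 13  # -> z = 1
m = m // 13  # -> m = 6
out = m ** 3 + z  # -> out = 217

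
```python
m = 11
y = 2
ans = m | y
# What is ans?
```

Answer: 11

Derivation:
Trace (tracking ans):
m = 11  # -> m = 11
y = 2  # -> y = 2
ans = m | y  # -> ans = 11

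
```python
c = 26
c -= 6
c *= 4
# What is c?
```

Answer: 80

Derivation:
Trace (tracking c):
c = 26  # -> c = 26
c -= 6  # -> c = 20
c *= 4  # -> c = 80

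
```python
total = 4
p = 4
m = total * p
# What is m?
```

Answer: 16

Derivation:
Trace (tracking m):
total = 4  # -> total = 4
p = 4  # -> p = 4
m = total * p  # -> m = 16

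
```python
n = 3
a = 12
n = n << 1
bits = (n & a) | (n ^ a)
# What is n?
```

Trace (tracking n):
n = 3  # -> n = 3
a = 12  # -> a = 12
n = n << 1  # -> n = 6
bits = n & a | n ^ a  # -> bits = 14

Answer: 6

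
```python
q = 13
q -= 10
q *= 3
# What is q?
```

Trace (tracking q):
q = 13  # -> q = 13
q -= 10  # -> q = 3
q *= 3  # -> q = 9

Answer: 9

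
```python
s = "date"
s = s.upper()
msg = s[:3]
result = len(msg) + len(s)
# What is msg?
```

Trace (tracking msg):
s = 'date'  # -> s = 'date'
s = s.upper()  # -> s = 'DATE'
msg = s[:3]  # -> msg = 'DAT'
result = len(msg) + len(s)  # -> result = 7

Answer: 'DAT'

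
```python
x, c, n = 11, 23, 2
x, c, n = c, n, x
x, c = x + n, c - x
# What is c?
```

Answer: -21

Derivation:
Trace (tracking c):
x, c, n = (11, 23, 2)  # -> x = 11, c = 23, n = 2
x, c, n = (c, n, x)  # -> x = 23, c = 2, n = 11
x, c = (x + n, c - x)  # -> x = 34, c = -21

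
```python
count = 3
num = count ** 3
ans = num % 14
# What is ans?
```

Trace (tracking ans):
count = 3  # -> count = 3
num = count ** 3  # -> num = 27
ans = num % 14  # -> ans = 13

Answer: 13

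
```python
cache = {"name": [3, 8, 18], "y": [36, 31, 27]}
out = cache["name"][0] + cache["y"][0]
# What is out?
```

Answer: 39

Derivation:
Trace (tracking out):
cache = {'name': [3, 8, 18], 'y': [36, 31, 27]}  # -> cache = {'name': [3, 8, 18], 'y': [36, 31, 27]}
out = cache['name'][0] + cache['y'][0]  # -> out = 39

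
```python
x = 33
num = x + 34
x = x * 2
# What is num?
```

Answer: 67

Derivation:
Trace (tracking num):
x = 33  # -> x = 33
num = x + 34  # -> num = 67
x = x * 2  # -> x = 66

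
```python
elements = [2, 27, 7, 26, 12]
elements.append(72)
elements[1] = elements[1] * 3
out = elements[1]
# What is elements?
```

Answer: [2, 81, 7, 26, 12, 72]

Derivation:
Trace (tracking elements):
elements = [2, 27, 7, 26, 12]  # -> elements = [2, 27, 7, 26, 12]
elements.append(72)  # -> elements = [2, 27, 7, 26, 12, 72]
elements[1] = elements[1] * 3  # -> elements = [2, 81, 7, 26, 12, 72]
out = elements[1]  # -> out = 81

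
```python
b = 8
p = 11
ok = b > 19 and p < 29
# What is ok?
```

Answer: False

Derivation:
Trace (tracking ok):
b = 8  # -> b = 8
p = 11  # -> p = 11
ok = b > 19 and p < 29  # -> ok = False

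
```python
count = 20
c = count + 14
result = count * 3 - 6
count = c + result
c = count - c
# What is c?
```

Answer: 54

Derivation:
Trace (tracking c):
count = 20  # -> count = 20
c = count + 14  # -> c = 34
result = count * 3 - 6  # -> result = 54
count = c + result  # -> count = 88
c = count - c  # -> c = 54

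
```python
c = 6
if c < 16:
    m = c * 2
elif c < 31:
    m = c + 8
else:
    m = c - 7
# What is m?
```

Trace (tracking m):
c = 6  # -> c = 6
if c < 16:  # condition is True
    m = c * 2  # -> m = 12

Answer: 12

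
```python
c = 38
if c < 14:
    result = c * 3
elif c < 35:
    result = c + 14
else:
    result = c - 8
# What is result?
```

Trace (tracking result):
c = 38  # -> c = 38
if c < 14:  # condition is False
elif c < 35:  # condition is False
else:
    result = c - 8  # -> result = 30

Answer: 30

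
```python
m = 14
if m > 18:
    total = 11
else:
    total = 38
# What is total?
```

Answer: 38

Derivation:
Trace (tracking total):
m = 14  # -> m = 14
if m > 18:  # condition is False
else:
    total = 38  # -> total = 38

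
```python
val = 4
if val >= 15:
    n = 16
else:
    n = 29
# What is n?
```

Answer: 29

Derivation:
Trace (tracking n):
val = 4  # -> val = 4
if val >= 15:  # condition is False
else:
    n = 29  # -> n = 29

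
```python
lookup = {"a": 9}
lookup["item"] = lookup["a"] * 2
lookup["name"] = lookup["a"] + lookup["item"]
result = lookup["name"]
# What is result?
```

Answer: 27

Derivation:
Trace (tracking result):
lookup = {'a': 9}  # -> lookup = {'a': 9}
lookup['item'] = lookup['a'] * 2  # -> lookup = {'a': 9, 'item': 18}
lookup['name'] = lookup['a'] + lookup['item']  # -> lookup = {'a': 9, 'item': 18, 'name': 27}
result = lookup['name']  # -> result = 27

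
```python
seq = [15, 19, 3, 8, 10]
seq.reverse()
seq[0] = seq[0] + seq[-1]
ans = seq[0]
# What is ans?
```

Trace (tracking ans):
seq = [15, 19, 3, 8, 10]  # -> seq = [15, 19, 3, 8, 10]
seq.reverse()  # -> seq = [10, 8, 3, 19, 15]
seq[0] = seq[0] + seq[-1]  # -> seq = [25, 8, 3, 19, 15]
ans = seq[0]  # -> ans = 25

Answer: 25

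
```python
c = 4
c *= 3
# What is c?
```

Answer: 12

Derivation:
Trace (tracking c):
c = 4  # -> c = 4
c *= 3  # -> c = 12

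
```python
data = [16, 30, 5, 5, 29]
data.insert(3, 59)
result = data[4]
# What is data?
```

Trace (tracking data):
data = [16, 30, 5, 5, 29]  # -> data = [16, 30, 5, 5, 29]
data.insert(3, 59)  # -> data = [16, 30, 5, 59, 5, 29]
result = data[4]  # -> result = 5

Answer: [16, 30, 5, 59, 5, 29]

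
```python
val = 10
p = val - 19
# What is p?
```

Answer: -9

Derivation:
Trace (tracking p):
val = 10  # -> val = 10
p = val - 19  # -> p = -9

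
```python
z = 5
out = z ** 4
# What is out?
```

Answer: 625

Derivation:
Trace (tracking out):
z = 5  # -> z = 5
out = z ** 4  # -> out = 625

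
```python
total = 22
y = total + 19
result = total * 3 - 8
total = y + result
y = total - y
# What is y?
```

Trace (tracking y):
total = 22  # -> total = 22
y = total + 19  # -> y = 41
result = total * 3 - 8  # -> result = 58
total = y + result  # -> total = 99
y = total - y  # -> y = 58

Answer: 58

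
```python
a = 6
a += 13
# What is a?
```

Answer: 19

Derivation:
Trace (tracking a):
a = 6  # -> a = 6
a += 13  # -> a = 19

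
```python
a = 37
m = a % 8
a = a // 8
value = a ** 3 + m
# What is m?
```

Trace (tracking m):
a = 37  # -> a = 37
m = a % 8  # -> m = 5
a = a // 8  # -> a = 4
value = a ** 3 + m  # -> value = 69

Answer: 5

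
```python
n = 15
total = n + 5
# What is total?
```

Answer: 20

Derivation:
Trace (tracking total):
n = 15  # -> n = 15
total = n + 5  # -> total = 20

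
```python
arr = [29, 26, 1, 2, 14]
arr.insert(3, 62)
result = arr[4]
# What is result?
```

Trace (tracking result):
arr = [29, 26, 1, 2, 14]  # -> arr = [29, 26, 1, 2, 14]
arr.insert(3, 62)  # -> arr = [29, 26, 1, 62, 2, 14]
result = arr[4]  # -> result = 2

Answer: 2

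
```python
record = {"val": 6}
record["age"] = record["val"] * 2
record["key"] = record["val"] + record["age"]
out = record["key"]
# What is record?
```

Answer: {'val': 6, 'age': 12, 'key': 18}

Derivation:
Trace (tracking record):
record = {'val': 6}  # -> record = {'val': 6}
record['age'] = record['val'] * 2  # -> record = {'val': 6, 'age': 12}
record['key'] = record['val'] + record['age']  # -> record = {'val': 6, 'age': 12, 'key': 18}
out = record['key']  # -> out = 18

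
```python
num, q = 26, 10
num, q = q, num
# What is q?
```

Trace (tracking q):
num, q = (26, 10)  # -> num = 26, q = 10
num, q = (q, num)  # -> num = 10, q = 26

Answer: 26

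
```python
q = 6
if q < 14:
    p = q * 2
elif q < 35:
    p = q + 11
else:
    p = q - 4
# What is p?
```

Trace (tracking p):
q = 6  # -> q = 6
if q < 14:  # condition is True
    p = q * 2  # -> p = 12

Answer: 12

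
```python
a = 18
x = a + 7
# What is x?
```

Answer: 25

Derivation:
Trace (tracking x):
a = 18  # -> a = 18
x = a + 7  # -> x = 25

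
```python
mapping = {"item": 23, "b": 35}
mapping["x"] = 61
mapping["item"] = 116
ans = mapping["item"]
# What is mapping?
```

Answer: {'item': 116, 'b': 35, 'x': 61}

Derivation:
Trace (tracking mapping):
mapping = {'item': 23, 'b': 35}  # -> mapping = {'item': 23, 'b': 35}
mapping['x'] = 61  # -> mapping = {'item': 23, 'b': 35, 'x': 61}
mapping['item'] = 116  # -> mapping = {'item': 116, 'b': 35, 'x': 61}
ans = mapping['item']  # -> ans = 116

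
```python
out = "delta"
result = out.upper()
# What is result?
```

Answer: 'DELTA'

Derivation:
Trace (tracking result):
out = 'delta'  # -> out = 'delta'
result = out.upper()  # -> result = 'DELTA'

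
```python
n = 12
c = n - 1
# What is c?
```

Answer: 11

Derivation:
Trace (tracking c):
n = 12  # -> n = 12
c = n - 1  # -> c = 11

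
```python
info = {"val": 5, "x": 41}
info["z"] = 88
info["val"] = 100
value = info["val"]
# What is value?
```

Trace (tracking value):
info = {'val': 5, 'x': 41}  # -> info = {'val': 5, 'x': 41}
info['z'] = 88  # -> info = {'val': 5, 'x': 41, 'z': 88}
info['val'] = 100  # -> info = {'val': 100, 'x': 41, 'z': 88}
value = info['val']  # -> value = 100

Answer: 100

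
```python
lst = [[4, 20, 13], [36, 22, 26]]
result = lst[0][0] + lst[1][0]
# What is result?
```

Answer: 40

Derivation:
Trace (tracking result):
lst = [[4, 20, 13], [36, 22, 26]]  # -> lst = [[4, 20, 13], [36, 22, 26]]
result = lst[0][0] + lst[1][0]  # -> result = 40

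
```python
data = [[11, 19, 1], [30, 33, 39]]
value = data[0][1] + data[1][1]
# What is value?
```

Trace (tracking value):
data = [[11, 19, 1], [30, 33, 39]]  # -> data = [[11, 19, 1], [30, 33, 39]]
value = data[0][1] + data[1][1]  # -> value = 52

Answer: 52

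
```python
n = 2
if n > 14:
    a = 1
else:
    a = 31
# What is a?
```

Answer: 31

Derivation:
Trace (tracking a):
n = 2  # -> n = 2
if n > 14:  # condition is False
else:
    a = 31  # -> a = 31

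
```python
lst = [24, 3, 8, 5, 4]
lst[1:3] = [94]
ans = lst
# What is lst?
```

Answer: [24, 94, 5, 4]

Derivation:
Trace (tracking lst):
lst = [24, 3, 8, 5, 4]  # -> lst = [24, 3, 8, 5, 4]
lst[1:3] = [94]  # -> lst = [24, 94, 5, 4]
ans = lst  # -> ans = [24, 94, 5, 4]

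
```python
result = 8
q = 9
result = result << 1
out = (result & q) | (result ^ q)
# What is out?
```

Trace (tracking out):
result = 8  # -> result = 8
q = 9  # -> q = 9
result = result << 1  # -> result = 16
out = result & q | result ^ q  # -> out = 25

Answer: 25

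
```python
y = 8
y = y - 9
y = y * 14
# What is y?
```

Trace (tracking y):
y = 8  # -> y = 8
y = y - 9  # -> y = -1
y = y * 14  # -> y = -14

Answer: -14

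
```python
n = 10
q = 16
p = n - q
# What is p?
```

Answer: -6

Derivation:
Trace (tracking p):
n = 10  # -> n = 10
q = 16  # -> q = 16
p = n - q  # -> p = -6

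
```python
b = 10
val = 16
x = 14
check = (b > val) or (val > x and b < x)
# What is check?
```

Trace (tracking check):
b = 10  # -> b = 10
val = 16  # -> val = 16
x = 14  # -> x = 14
check = b > val or (val > x and b < x)  # -> check = True

Answer: True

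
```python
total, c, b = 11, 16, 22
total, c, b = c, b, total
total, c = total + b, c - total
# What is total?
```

Trace (tracking total):
total, c, b = (11, 16, 22)  # -> total = 11, c = 16, b = 22
total, c, b = (c, b, total)  # -> total = 16, c = 22, b = 11
total, c = (total + b, c - total)  # -> total = 27, c = 6

Answer: 27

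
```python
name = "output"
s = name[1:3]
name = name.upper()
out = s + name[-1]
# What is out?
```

Answer: 'utT'

Derivation:
Trace (tracking out):
name = 'output'  # -> name = 'output'
s = name[1:3]  # -> s = 'ut'
name = name.upper()  # -> name = 'OUTPUT'
out = s + name[-1]  # -> out = 'utT'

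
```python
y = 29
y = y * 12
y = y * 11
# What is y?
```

Answer: 3828

Derivation:
Trace (tracking y):
y = 29  # -> y = 29
y = y * 12  # -> y = 348
y = y * 11  # -> y = 3828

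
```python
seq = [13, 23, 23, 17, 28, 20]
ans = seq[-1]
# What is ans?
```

Trace (tracking ans):
seq = [13, 23, 23, 17, 28, 20]  # -> seq = [13, 23, 23, 17, 28, 20]
ans = seq[-1]  # -> ans = 20

Answer: 20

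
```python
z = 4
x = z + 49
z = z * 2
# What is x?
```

Trace (tracking x):
z = 4  # -> z = 4
x = z + 49  # -> x = 53
z = z * 2  # -> z = 8

Answer: 53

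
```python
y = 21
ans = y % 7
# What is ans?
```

Answer: 0

Derivation:
Trace (tracking ans):
y = 21  # -> y = 21
ans = y % 7  # -> ans = 0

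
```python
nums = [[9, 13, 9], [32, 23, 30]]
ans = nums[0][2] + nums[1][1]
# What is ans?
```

Trace (tracking ans):
nums = [[9, 13, 9], [32, 23, 30]]  # -> nums = [[9, 13, 9], [32, 23, 30]]
ans = nums[0][2] + nums[1][1]  # -> ans = 32

Answer: 32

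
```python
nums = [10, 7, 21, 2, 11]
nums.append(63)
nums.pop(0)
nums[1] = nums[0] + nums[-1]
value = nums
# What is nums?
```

Trace (tracking nums):
nums = [10, 7, 21, 2, 11]  # -> nums = [10, 7, 21, 2, 11]
nums.append(63)  # -> nums = [10, 7, 21, 2, 11, 63]
nums.pop(0)  # -> nums = [7, 21, 2, 11, 63]
nums[1] = nums[0] + nums[-1]  # -> nums = [7, 70, 2, 11, 63]
value = nums  # -> value = [7, 70, 2, 11, 63]

Answer: [7, 70, 2, 11, 63]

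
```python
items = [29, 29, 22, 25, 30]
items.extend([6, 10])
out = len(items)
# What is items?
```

Trace (tracking items):
items = [29, 29, 22, 25, 30]  # -> items = [29, 29, 22, 25, 30]
items.extend([6, 10])  # -> items = [29, 29, 22, 25, 30, 6, 10]
out = len(items)  # -> out = 7

Answer: [29, 29, 22, 25, 30, 6, 10]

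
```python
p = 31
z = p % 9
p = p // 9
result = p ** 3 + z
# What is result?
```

Answer: 31

Derivation:
Trace (tracking result):
p = 31  # -> p = 31
z = p % 9  # -> z = 4
p = p // 9  # -> p = 3
result = p ** 3 + z  # -> result = 31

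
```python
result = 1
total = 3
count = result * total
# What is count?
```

Trace (tracking count):
result = 1  # -> result = 1
total = 3  # -> total = 3
count = result * total  # -> count = 3

Answer: 3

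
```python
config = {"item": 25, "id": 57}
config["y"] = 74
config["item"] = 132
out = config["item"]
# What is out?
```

Trace (tracking out):
config = {'item': 25, 'id': 57}  # -> config = {'item': 25, 'id': 57}
config['y'] = 74  # -> config = {'item': 25, 'id': 57, 'y': 74}
config['item'] = 132  # -> config = {'item': 132, 'id': 57, 'y': 74}
out = config['item']  # -> out = 132

Answer: 132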